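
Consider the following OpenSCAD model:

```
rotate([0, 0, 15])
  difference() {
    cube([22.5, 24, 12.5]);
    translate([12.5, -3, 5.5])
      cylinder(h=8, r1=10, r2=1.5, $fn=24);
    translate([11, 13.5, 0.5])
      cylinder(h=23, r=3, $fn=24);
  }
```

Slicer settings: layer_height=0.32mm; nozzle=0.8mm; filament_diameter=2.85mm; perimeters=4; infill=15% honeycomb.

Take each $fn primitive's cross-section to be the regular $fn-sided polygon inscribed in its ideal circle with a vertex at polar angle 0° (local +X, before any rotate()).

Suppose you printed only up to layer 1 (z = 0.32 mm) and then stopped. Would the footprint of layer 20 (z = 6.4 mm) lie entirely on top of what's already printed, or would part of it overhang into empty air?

entirely on top

Compare the two slices. At z = 0.32: the cube (footprint 22.5×24) is included at this height (area 540.00 mm²); the cone at (12.5, -3) is not intersected at this z (z outside [5.5, 13.5]); the cylinder at (11, 13.5) is not intersected at this z (z outside [0.5, 23.5]); Subtracting the remaining from the first: none of the subtracted shapes is present at this height, so the 22.5×24 cube is unchanged — area = 540.00 mm²; (whole slice rotated 15° about Z — lengths, areas and connectivity unchanged). At z = 6.4: the cube (footprint 22.5×24) is included at this height (area 540.00 mm²); the cone at (12.5, -3): at t=0.113 of its height the radius interpolates to r₁+(r₂−r₁)t = 9.044, giving a regular 24-gon of that circumradius (area = (24/2)·9.044²·sin(360°/24) = 254.02 mm²); the cylinder at (11, 13.5): section is a regular 24-gon, circumradius r=3 (area = (24/2)·3.000²·sin(360°/24) = 27.95 mm²); Subtracting the remaining from the first: starting from the 22.5×24 cube (540.00 mm²), the cone at (12.5, -3) partially overlaps it — only the 74.06 mm² overlap (of its 254.02 mm²) is removed, clipping the outline; the r=3 cylinder at (11, 13.5) lies wholly inside it (removes its full 27.95 mm² and its 18.80 mm outline becomes a hole wall) — area = 437.99 mm²; (rotated 15° about Z; rotation is an isometry so areas/perimeters/island counts are preserved). Checking containment: the cross-section at z = 6.4 is a subset of the cross-section at z = 0.32.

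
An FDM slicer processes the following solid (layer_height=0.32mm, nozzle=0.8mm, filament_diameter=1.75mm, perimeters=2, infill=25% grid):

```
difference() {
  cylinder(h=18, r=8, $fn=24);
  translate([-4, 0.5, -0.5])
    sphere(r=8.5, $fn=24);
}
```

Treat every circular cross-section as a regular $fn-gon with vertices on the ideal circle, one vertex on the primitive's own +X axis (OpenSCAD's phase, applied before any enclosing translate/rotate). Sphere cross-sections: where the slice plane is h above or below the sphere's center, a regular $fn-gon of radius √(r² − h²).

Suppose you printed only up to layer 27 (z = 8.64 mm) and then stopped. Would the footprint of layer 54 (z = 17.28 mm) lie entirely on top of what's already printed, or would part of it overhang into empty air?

Compare the two slices. At z = 8.64: the r=8 cylinder gives a regular 24-gon of circumradius 8 (constant along its height) (area = (24/2)·8.000²·sin(360°/24) = 198.77 mm²); the sphere at (-4, 0.5) is not intersected at this z (|z−center|=9.140 > r=8.5); Subtracting the remaining from the first: none of the subtracted shapes is present at this height, so the r=8 cylinder is unchanged — area = 198.77 mm². At z = 17.28: the r=8 cylinder contributes a regular 24-gon of circumradius 8 (area = (24/2)·8.000²·sin(360°/24) = 198.77 mm²); the sphere at (-4, 0.5) does not reach this height (|z−center|=17.780 > r=8.5); Subtracting the remaining from the first: none of the subtracted shapes is present at this height, so the r=8 cylinder is unchanged — area = 198.77 mm². Checking containment: the cross-section at z = 17.28 is a subset of the cross-section at z = 8.64.

entirely on top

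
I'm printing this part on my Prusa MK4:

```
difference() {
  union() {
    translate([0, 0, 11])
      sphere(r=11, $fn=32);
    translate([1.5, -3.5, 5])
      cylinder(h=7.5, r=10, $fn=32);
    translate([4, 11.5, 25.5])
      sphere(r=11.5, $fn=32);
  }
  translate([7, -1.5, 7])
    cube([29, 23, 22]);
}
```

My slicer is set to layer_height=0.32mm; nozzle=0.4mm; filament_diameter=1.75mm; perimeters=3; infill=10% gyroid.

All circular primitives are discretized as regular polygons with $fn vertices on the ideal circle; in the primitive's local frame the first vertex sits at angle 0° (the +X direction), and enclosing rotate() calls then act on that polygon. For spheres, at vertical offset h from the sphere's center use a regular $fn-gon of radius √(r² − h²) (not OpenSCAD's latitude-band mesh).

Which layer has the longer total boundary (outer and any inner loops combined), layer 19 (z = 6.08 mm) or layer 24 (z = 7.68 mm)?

Layer 19 (z = 6.08): the sphere: section is a regular 32-gon, circumradius = √(r²−h²) = √(11²−4.92²) = 9.838 (perimeter = 2·32·9.838·sin(180°/32) = 61.72 mm); the r=10 cylinder at (1.5, -3.5) contributes a regular 32-gon of circumradius 10 (perimeter = 2·32·10.000·sin(180°/32) = 62.73 mm); the sphere at (4, 11.5) is not intersected at this z (|z−center|=19.420 > r=11.5); Taking the union: the regions partially overlap (shared area 232.24 mm²), so the edge portions inside another operand are dropped and the merged outline is re-measured after clipping — boundary = 69.91 mm; the cube at (7, -1.5) is absent (z outside [7, 29]); After the difference (first − rest): none of the subtracted shapes is present at this height, so the result so far is unchanged — boundary = 69.91 mm. So its perimeter = 69.91 mm. Layer 24 (z = 7.68): the r=11 sphere contributes a regular 32-gon of circumradius √(11²−3.32²) = 10.487 (perimeter = 2·32·10.487·sin(180°/32) = 65.79 mm); the r=10 cylinder at (1.5, -3.5) gives a regular 32-gon of circumradius 10 (constant along its height) (perimeter = 2·32·10.000·sin(180°/32) = 62.73 mm); the sphere at (4, 11.5) is not intersected at this z (|z−center|=17.820 > r=11.5); Merging all regions: the regions partially overlap (shared area 249.76 mm²), so the edge portions inside another operand are dropped and the merged outline is re-measured after clipping — boundary = 72.00 mm; the 29×23 cube at (7, -1.5) contributes its full rectangle (perimeter 104.00 mm); After the difference (first − rest): starting from the result so far, the 29×23 cube at (7, -1.5) partially overlaps it — only the 24.86 mm² overlap (of its 667.00 mm²) is removed, clipping the outline — boundary = 75.13 mm. So its perimeter = 75.13 mm. Layer 24 is larger (75.13 vs 69.91 mm).

layer 24 (z = 7.68 mm)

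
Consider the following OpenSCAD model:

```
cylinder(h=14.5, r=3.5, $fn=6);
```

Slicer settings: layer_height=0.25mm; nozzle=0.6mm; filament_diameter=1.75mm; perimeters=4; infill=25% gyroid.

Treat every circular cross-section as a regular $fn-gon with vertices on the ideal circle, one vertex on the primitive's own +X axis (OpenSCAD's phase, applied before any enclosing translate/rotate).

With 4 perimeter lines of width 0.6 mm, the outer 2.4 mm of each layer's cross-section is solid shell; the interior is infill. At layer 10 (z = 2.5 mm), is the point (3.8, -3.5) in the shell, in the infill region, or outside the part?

At z = 2.5 mm: the r=3.5 cylinder gives a regular 6-gon of circumradius 3.5 (constant along its height). Overall, the cross-section is a single solid region. The nearest boundary edge runs (1.75, -3.03)→(3.50, 0.00); distance from the point to it = 2.01 mm. The point is not inside any of the regions above, so it lies outside the cross-section (2.01 mm from the nearest boundary).

outside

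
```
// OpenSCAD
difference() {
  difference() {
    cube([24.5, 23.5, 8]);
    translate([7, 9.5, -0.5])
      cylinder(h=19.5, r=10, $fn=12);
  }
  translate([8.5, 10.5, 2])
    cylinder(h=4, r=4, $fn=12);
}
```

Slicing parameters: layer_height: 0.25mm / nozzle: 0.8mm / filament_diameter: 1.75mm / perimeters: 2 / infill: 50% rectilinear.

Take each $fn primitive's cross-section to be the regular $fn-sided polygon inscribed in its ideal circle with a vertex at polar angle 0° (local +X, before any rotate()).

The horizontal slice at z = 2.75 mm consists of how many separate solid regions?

At z = 2.75 mm: the 24.5×23.5 cube contributes its full rectangle; the r=10 cylinder at (7, 9.5) gives a regular 12-gon of circumradius 10 (constant along its height); Subtracting the remaining from the first: starting from the 24.5×23.5 cube, the r=10 cylinder at (7, 9.5) partially overlaps it — only the 273.01 mm² overlap (of its 300.00 mm²) is removed, clipping the outline — 2 connected regions; the r=4 cylinder at (8.5, 10.5) contributes a regular 12-gon of circumradius 4; Taking the first minus the rest: starting from the result so far, the r=4 cylinder at (8.5, 10.5) misses the remaining region (no effect) — 2 connected regions. The result has 2 disconnected regions.

2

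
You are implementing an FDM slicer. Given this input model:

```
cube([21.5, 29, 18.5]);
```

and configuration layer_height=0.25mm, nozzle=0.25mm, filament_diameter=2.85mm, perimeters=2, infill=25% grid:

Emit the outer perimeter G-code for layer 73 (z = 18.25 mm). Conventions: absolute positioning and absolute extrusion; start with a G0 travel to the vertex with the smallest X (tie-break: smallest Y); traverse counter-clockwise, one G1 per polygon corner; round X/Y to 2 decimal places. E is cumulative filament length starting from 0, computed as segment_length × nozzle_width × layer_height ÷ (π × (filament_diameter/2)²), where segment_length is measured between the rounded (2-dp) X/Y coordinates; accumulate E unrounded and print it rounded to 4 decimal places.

At z = 18.25 mm: the cube (footprint 21.5×29) is included at this height. The outline is a single polygon with 4 vertices. Extrusion per mm of travel: 0.25 × 0.25 / (π × 1.425²) = 0.009797. Accumulating E over each segment gives final E = 0.9895.

G0 X0.00 Y0.00 Z18.25
G1 X21.50 Y0.00 E0.2106
G1 X21.50 Y29.00 E0.4948
G1 X0.00 Y29.00 E0.7054
G1 X0.00 Y0.00 E0.9895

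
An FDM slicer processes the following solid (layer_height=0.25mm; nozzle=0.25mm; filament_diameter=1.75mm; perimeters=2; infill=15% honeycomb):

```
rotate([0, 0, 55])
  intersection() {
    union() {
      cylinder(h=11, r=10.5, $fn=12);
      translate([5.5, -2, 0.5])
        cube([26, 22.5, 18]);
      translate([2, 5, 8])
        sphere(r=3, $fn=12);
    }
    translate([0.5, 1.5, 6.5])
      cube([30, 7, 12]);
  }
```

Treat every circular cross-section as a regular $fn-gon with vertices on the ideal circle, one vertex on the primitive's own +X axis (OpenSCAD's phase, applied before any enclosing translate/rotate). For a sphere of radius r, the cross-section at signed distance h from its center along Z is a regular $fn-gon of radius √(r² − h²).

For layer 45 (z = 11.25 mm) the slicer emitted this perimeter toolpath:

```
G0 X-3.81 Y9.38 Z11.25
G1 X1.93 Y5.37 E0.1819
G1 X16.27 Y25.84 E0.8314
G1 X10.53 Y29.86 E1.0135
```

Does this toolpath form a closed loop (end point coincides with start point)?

Start point (G0): (-3.81, 9.38). End point (last G1): the path does not return to the start — open.

no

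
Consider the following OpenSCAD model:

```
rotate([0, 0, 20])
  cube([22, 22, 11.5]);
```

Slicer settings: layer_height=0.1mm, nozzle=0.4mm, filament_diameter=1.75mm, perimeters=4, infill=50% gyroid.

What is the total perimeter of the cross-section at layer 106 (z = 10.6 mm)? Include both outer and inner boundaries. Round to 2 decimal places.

At z = 10.6 mm: the cube is present — its section is the full 22×22 rectangle (perimeter 88.00 mm); (whole slice rotated 20° about Z — lengths, areas and connectivity unchanged). Overall, the cross-section is a single solid region. Total boundary length (outer) = 88.00 mm.

88.00 mm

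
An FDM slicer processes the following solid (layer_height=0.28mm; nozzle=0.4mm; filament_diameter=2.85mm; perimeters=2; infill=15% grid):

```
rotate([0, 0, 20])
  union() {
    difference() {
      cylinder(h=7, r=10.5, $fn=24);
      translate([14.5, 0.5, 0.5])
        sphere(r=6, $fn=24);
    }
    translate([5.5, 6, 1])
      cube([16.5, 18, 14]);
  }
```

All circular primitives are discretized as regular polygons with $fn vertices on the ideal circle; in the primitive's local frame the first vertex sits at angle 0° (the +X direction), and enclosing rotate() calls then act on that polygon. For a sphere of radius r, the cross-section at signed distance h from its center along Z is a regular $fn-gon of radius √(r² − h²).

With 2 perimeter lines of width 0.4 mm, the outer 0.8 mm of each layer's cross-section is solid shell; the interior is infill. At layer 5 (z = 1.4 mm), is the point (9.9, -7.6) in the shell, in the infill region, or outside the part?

At z = 1.4 mm: the cylinder: section is a regular 24-gon, circumradius r=10.5; the r=6 sphere at (14.5, 0.5) slices to a regular 24-gon of circumradius 5.932 (√(r²−h²) with h=0.9 from center); Taking the first minus the rest: starting from the r=10.5 cylinder, the r=6 sphere at (14.5, 0.5) partially overlaps it — only the 8.87 mm² overlap (of its 109.29 mm²) is removed, clipping the outline — 1 connected region; the cube at (5.5, 6) (footprint 16.5×18) is included at this height; Taking the union: the regions partially overlap (shared area 4.94 mm²), so overlapping operands fuse into one piece — 1 connected region; (whole slice rotated 20° about Z — lengths, areas and connectivity unchanged). Overall, the cross-section is a single solid region. Undo the 20° rotation: the query point maps to (6.704, -10.528) in the un-rotated model frame. The nearest boundary edge runs (7.42, -7.42)→(5.25, -9.09); distance from the point to it = 2.02 mm. The point is not inside any of the regions above, so it lies outside the cross-section (2.02 mm from the nearest boundary).

outside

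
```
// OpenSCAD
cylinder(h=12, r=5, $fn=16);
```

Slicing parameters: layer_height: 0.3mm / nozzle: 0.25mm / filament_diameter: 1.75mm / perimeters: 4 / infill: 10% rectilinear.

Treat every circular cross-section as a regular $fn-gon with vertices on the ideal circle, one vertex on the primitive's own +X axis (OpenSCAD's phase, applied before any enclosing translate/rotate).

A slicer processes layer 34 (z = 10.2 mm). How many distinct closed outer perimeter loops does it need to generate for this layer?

At z = 10.2 mm: the cylinder: section is a regular 16-gon, circumradius r=5. The result has 1 disconnected region.

1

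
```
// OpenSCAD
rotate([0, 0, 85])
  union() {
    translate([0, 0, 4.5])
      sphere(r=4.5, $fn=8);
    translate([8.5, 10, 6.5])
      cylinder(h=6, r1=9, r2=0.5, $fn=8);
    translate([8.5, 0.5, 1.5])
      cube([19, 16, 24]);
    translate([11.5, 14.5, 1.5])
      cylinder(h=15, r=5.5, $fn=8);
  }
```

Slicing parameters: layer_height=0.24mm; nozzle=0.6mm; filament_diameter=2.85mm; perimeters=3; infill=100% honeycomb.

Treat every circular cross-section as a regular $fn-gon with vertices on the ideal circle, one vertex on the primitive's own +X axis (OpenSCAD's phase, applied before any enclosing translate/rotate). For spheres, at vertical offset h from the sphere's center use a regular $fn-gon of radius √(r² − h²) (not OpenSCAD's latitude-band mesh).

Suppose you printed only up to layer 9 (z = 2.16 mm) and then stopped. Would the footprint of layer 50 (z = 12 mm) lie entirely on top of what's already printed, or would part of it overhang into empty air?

Compare the two slices. At z = 2.16: the sphere: section is a regular 8-gon, circumradius = √(r²−h²) = √(4.5²−2.34²) = 3.844 (area = (8/2)·3.844²·sin(360°/8) = 41.79 mm²); the cone at (8.5, 10) is absent (z outside [6.5, 12.5]); the cube at (8.5, 0.5) is present — its section is the full 19×16 rectangle (area 304.00 mm²); the r=5.5 cylinder at (11.5, 14.5) gives a regular 8-gon of circumradius 5.5 (constant along its height) (area = (8/2)·5.500²·sin(360°/8) = 85.56 mm²); Taking the union: the regions partially overlap — summed areas 431.35 mm² minus the doubly-counted overlap 52.20 mm² gives 379.15 mm² — area = 379.15 mm²; (whole slice rotated 85° about Z — lengths, areas and connectivity unchanged). At z = 12: the sphere is absent (|z−center|=7.500 > r=4.5); the cone at (8.5, 10) contributes a regular 8-gon of circumradius 1.208 (interpolated between r1=9 and r2=0.5 at t=0.917) (area = (8/2)·1.208²·sin(360°/8) = 4.13 mm²); the cube at (8.5, 0.5) is present — its section is the full 19×16 rectangle (area 304.00 mm²); the r=5.5 cylinder at (11.5, 14.5) contributes a regular 8-gon of circumradius 5.5 (area = (8/2)·5.500²·sin(360°/8) = 85.56 mm²); Taking the union: the regions partially overlap — summed areas 393.69 mm² minus the doubly-counted overlap 54.80 mm² gives 338.89 mm² — area = 338.89 mm²; (whole slice rotated 85° about Z — lengths, areas and connectivity unchanged). Checking containment: at z = 12 the cross-section extends beyond the z = 2.16 cross-section by about 1.53 mm².

part overhangs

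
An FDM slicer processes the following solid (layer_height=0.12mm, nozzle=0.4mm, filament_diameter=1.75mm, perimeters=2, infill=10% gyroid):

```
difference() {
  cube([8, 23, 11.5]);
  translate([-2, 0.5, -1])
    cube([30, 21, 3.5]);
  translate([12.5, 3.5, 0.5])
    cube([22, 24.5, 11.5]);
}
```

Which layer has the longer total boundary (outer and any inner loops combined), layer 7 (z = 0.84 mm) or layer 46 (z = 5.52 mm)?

Layer 7 (z = 0.84): the 8×23 cube contributes its full rectangle (perimeter 62.00 mm); the 30×21 cube at (-2, 0.5) contributes its full rectangle (perimeter 102.00 mm); the cube at (12.5, 3.5) (footprint 22×24.5) is included at this height (perimeter 93.00 mm); Taking the first minus the rest: starting from the 8×23 cube, the 30×21 cube at (-2, 0.5) partially overlaps it — only the 168.00 mm² overlap (of its 630.00 mm²) is removed, clipping the outline; the 22×24.5 cube at (12.5, 3.5) misses the remaining region (no effect) — boundary = 36.00 mm. So its perimeter = 36.00 mm. Layer 46 (z = 5.52): the cube (footprint 8×23) is included at this height (perimeter 62.00 mm); the cube at (-2, 0.5) does not reach this height (z outside [-1, 2.5]); the cube at (12.5, 3.5) is present — its section is the full 22×24.5 rectangle (perimeter 93.00 mm); After the difference (first − rest): starting from the 8×23 cube, the 22×24.5 cube at (12.5, 3.5) misses the remaining region (no effect) — boundary = 62.00 mm. So its perimeter = 62.00 mm. Layer 46 is larger (62.00 vs 36.00 mm).

layer 46 (z = 5.52 mm)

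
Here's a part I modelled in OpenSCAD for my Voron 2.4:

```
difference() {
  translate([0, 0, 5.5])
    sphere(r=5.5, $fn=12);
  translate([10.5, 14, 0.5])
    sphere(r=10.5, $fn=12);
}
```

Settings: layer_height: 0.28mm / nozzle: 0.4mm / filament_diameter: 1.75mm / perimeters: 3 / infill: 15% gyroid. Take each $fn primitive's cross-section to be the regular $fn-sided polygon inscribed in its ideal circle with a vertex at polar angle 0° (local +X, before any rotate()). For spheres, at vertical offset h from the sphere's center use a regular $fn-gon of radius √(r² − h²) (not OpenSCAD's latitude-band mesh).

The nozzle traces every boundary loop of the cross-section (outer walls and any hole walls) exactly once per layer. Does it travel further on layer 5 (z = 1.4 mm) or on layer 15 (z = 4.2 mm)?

layer 15 (z = 4.2 mm)

Layer 5 (z = 1.4): the r=5.5 sphere contributes a regular 12-gon of circumradius √(5.5²−4.1²) = 3.666 (perimeter = 2·12·3.666·sin(180°/12) = 22.77 mm); the r=10.5 sphere at (10.5, 14) contributes a regular 12-gon of circumradius √(10.5²−0.9²) = 10.461 (perimeter = 2·12·10.461·sin(180°/12) = 64.98 mm); After the difference (first − rest): starting from the r=5.5 sphere, the r=10.5 sphere at (10.5, 14) misses the remaining region (no effect) — boundary = 22.77 mm. So its perimeter = 22.77 mm. Layer 15 (z = 4.2): the sphere: section is a regular 12-gon, circumradius = √(r²−h²) = √(5.5²−1.3²) = 5.344 (perimeter = 2·12·5.344·sin(180°/12) = 33.20 mm); the r=10.5 sphere at (10.5, 14) contributes a regular 12-gon of circumradius √(10.5²−3.7²) = 9.826 (perimeter = 2·12·9.826·sin(180°/12) = 61.04 mm); After the difference (first − rest): starting from the r=5.5 sphere, the r=10.5 sphere at (10.5, 14) misses the remaining region (no effect) — boundary = 33.20 mm. So its perimeter = 33.20 mm. Layer 15 is larger (33.20 vs 22.77 mm).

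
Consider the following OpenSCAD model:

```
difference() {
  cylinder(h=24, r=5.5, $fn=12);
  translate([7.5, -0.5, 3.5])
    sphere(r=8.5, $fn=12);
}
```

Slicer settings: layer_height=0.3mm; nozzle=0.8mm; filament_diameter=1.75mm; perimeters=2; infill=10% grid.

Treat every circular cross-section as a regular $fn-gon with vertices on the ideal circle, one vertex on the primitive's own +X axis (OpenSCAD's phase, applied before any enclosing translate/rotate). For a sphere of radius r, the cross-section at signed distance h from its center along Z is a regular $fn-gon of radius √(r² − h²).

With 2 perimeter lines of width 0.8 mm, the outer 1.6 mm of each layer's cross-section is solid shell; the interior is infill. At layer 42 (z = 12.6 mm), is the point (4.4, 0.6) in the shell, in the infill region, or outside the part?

shell

At z = 12.6 mm: the cylinder: section is a regular 12-gon, circumradius r=5.5; the sphere at (7.5, -0.5) is not intersected at this z (|z−center|=9.100 > r=8.5); Subtracting the remaining from the first: none of the subtracted shapes is present at this height, so the r=5.5 cylinder is unchanged — 1 connected region. Overall, the cross-section is a single solid region. The nearest boundary edge runs (5.50, 0.00)→(4.76, 2.75); distance from the point to it = 0.91 mm. The point is inside the cross-section, 0.91 mm from the nearest boundary — within the 1.6 mm shell band (2 × 0.8).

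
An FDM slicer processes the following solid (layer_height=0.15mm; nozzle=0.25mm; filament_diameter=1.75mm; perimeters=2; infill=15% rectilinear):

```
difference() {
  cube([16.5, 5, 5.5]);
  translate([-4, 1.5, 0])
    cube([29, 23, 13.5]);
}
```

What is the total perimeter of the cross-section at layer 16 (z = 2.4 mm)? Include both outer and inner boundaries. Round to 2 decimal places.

At z = 2.4 mm: the cube is present — its section is the full 16.5×5 rectangle (perimeter 43.00 mm); the 29×23 cube at (-4, 1.5) contributes its full rectangle (perimeter 104.00 mm); After the difference (first − rest): starting from the 16.5×5 cube, the 29×23 cube at (-4, 1.5) partially overlaps it — only the 57.75 mm² overlap (of its 667.00 mm²) is removed, clipping the outline — boundary = 36.00 mm. Overall, the cross-section is a single solid region. Total boundary length (outer) = 36.00 mm.

36.00 mm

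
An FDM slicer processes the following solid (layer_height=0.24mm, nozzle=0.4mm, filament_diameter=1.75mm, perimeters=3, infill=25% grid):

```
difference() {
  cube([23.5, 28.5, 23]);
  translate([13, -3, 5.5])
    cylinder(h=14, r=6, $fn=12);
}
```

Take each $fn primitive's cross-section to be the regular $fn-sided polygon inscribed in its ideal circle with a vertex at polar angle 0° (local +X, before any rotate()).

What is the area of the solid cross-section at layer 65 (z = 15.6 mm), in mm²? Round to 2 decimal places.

At z = 15.6 mm: the cube (footprint 23.5×28.5) is included at this height (area 669.75 mm²); the cylinder at (13, -3): section is a regular 12-gon, circumradius r=6 (area = (12/2)·6.000²·sin(360°/12) = 108.00 mm²); Subtracting the remaining from the first: starting from the 23.5×28.5 cube (669.75 mm²), the r=6 cylinder at (13, -3) partially overlaps it — only the 20.41 mm² overlap (of its 108.00 mm²) is removed, clipping the outline — area = 649.34 mm². Overall, the cross-section is a single solid region. Net area = 649.34 mm².

649.34 mm²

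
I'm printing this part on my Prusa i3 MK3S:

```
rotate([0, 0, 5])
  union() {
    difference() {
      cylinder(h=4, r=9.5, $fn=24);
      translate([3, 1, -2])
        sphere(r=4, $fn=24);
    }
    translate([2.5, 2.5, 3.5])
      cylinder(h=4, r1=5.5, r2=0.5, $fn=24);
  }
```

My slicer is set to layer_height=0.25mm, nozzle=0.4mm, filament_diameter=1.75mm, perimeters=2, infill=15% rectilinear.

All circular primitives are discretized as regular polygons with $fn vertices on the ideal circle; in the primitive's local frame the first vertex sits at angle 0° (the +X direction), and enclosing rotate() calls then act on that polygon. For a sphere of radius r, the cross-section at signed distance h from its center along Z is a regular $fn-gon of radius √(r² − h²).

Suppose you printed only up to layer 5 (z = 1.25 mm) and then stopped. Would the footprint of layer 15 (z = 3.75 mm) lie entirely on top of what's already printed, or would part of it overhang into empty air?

Compare the two slices. At z = 1.25: the r=9.5 cylinder gives a regular 24-gon of circumradius 9.5 (constant along its height) (area = (24/2)·9.500²·sin(360°/24) = 280.30 mm²); the r=4 sphere at (3, 1) slices to a regular 24-gon of circumradius 2.332 (√(r²−h²) with h=3.25 from center) (area = (24/2)·2.332²·sin(360°/24) = 16.89 mm²); Subtracting the remaining from the first: starting from the r=9.5 cylinder (280.30 mm²), the r=4 sphere at (3, 1) lies wholly inside it (removes its full 16.89 mm² and its 14.61 mm outline becomes a hole wall) — area = 263.41 mm²; the cone at (2.5, 2.5) is absent (z outside [3.5, 7.5]); Taking the union: only the result so far is present, so the union is just that shape — area = 263.41 mm²; (whole slice rotated 5° about Z — lengths, areas and connectivity unchanged). At z = 3.75: the r=9.5 cylinder contributes a regular 24-gon of circumradius 9.5 (area = (24/2)·9.500²·sin(360°/24) = 280.30 mm²); the sphere at (3, 1) is not intersected at this z (|z−center|=5.750 > r=4); Subtracting the remaining from the first: none of the subtracted shapes is present at this height, so the r=9.5 cylinder is unchanged — area = 280.30 mm²; the cone at (2.5, 2.5) contributes a regular 24-gon of circumradius 5.188 (interpolated between r1=5.5 and r2=0.5 at t=0.062) (area = (24/2)·5.188²·sin(360°/24) = 83.58 mm²); Taking the union: the cone at (2.5, 2.5) lies entirely inside the result so far, so the union is just the result so far — area = 280.30 mm²; (rotated 5° about Z; rotation is an isometry so areas/perimeters/island counts are preserved). Checking containment: at z = 3.75 the cross-section extends beyond the z = 1.25 cross-section by about 16.89 mm².

part overhangs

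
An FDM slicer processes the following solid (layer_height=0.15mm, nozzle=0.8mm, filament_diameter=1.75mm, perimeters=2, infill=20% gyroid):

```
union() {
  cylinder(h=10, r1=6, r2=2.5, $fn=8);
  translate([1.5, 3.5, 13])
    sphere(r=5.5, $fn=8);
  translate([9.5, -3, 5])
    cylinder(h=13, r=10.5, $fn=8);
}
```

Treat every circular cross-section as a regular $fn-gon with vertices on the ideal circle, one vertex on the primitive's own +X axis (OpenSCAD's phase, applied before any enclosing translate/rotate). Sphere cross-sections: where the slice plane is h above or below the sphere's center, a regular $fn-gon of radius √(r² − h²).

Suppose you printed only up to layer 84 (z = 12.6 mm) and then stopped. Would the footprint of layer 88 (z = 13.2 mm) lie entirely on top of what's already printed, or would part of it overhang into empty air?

entirely on top

Compare the two slices. At z = 12.6: the cone does not reach this height (z outside [0, 10]); the r=5.5 sphere at (1.5, 3.5) contributes a regular 8-gon of circumradius √(5.5²−0.4²) = 5.485 (area = (8/2)·5.485²·sin(360°/8) = 85.11 mm²); the cylinder at (9.5, -3): section is a regular 8-gon, circumradius r=10.5 (area = (8/2)·10.500²·sin(360°/8) = 311.83 mm²); Taking the union: the regions partially overlap — summed areas 396.94 mm² minus the doubly-counted overlap 33.85 mm² gives 363.09 mm² — area = 363.09 mm². At z = 13.2: the cone is not intersected at this z (z outside [0, 10]); the r=5.5 sphere at (1.5, 3.5) contributes a regular 8-gon of circumradius √(5.5²−0.2²) = 5.496 (area = (8/2)·5.496²·sin(360°/8) = 85.45 mm²); the cylinder at (9.5, -3): section is a regular 8-gon, circumradius r=10.5 (area = (8/2)·10.500²·sin(360°/8) = 311.83 mm²); Combining (union): the regions partially overlap — summed areas 397.28 mm² minus the doubly-counted overlap 33.98 mm² gives 363.30 mm² — area = 363.30 mm². Checking containment: the cross-section at z = 13.2 is a subset of the cross-section at z = 12.6.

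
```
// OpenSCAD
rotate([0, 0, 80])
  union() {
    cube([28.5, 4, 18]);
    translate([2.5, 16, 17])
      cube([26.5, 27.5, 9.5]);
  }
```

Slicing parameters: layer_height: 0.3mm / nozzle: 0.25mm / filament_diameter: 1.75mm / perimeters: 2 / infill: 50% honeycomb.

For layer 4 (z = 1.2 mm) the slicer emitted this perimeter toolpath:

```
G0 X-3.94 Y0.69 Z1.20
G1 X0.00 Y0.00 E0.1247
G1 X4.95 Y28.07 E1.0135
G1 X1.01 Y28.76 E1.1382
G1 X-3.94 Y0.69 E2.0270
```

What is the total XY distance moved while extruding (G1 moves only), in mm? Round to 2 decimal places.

65.01 mm

Sum the Euclidean lengths of each G1 segment: total = 65.01 mm.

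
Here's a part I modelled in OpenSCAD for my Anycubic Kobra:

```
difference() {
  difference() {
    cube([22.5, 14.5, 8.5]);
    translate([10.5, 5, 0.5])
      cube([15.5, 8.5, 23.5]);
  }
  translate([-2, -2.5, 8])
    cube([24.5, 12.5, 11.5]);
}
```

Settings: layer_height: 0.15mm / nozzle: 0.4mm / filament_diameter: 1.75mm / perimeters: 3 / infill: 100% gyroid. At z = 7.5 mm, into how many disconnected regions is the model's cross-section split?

At z = 7.5 mm: the cube (footprint 22.5×14.5) is included at this height; the 15.5×8.5 cube at (10.5, 5) contributes its full rectangle; After the difference (first − rest): starting from the 22.5×14.5 cube, the 15.5×8.5 cube at (10.5, 5) partially overlaps it — only the 102.00 mm² overlap (of its 131.75 mm²) is removed, clipping the outline — 1 connected region; the cube at (-2, -2.5) does not reach this height (z outside [8, 19.5]); After the difference (first − rest): none of the subtracted shapes is present at this height, so that combined region is unchanged — 1 connected region. The result has 1 disconnected region.

1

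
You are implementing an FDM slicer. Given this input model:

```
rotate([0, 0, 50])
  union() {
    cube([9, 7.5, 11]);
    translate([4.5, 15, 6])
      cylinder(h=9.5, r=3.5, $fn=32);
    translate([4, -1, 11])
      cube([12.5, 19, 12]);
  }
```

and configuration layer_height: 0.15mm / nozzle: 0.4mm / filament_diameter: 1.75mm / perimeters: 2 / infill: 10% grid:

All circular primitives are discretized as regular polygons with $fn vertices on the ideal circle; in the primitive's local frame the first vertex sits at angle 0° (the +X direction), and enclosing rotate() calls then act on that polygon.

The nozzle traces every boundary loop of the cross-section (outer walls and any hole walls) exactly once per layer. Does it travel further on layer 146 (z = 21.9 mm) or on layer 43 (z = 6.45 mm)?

layer 146 (z = 21.9 mm)

Layer 146 (z = 21.9): the cube does not reach this height (z outside [0, 11]); the cylinder at (4.5, 15) is not intersected at this z (z outside [6, 15.5]); the 12.5×19 cube at (4, -1) contributes its full rectangle (perimeter 63.00 mm); Taking the union: only the 12.5×19 cube at (4, -1) is present, so the union is just that shape — boundary = 63.00 mm; (rotated 50° about Z; rotation is an isometry so areas/perimeters/island counts are preserved). So its perimeter = 63.00 mm. Layer 43 (z = 6.45): the cube (footprint 9×7.5) is included at this height (perimeter 33.00 mm); the r=3.5 cylinder at (4.5, 15) gives a regular 32-gon of circumradius 3.5 (constant along its height) (perimeter = 2·32·3.500·sin(180°/32) = 21.96 mm); the cube at (4, -1) is absent (z outside [11, 23]); Taking the union: the 2 present regions are separate (no shared area or edge), so areas and boundary lengths simply add and each stays a separate island — boundary = 54.96 mm; (whole slice rotated 50° about Z — lengths, areas and connectivity unchanged). So its perimeter = 54.96 mm. Layer 146 is larger (63.00 vs 54.96 mm).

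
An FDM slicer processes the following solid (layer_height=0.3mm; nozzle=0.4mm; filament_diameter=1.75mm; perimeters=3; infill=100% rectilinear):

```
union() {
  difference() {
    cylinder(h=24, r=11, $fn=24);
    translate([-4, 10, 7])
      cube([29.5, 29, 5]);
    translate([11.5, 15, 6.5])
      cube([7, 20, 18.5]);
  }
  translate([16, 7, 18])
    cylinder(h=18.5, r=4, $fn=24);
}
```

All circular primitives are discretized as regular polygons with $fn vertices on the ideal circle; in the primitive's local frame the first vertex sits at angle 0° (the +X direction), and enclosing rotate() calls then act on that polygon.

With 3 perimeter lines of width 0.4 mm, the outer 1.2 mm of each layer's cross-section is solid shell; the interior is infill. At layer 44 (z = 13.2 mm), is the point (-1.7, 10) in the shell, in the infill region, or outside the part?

At z = 13.2 mm: the r=11 cylinder contributes a regular 24-gon of circumradius 11; the cube at (-4, 10) is not intersected at this z (z outside [7, 12]); the cube at (11.5, 15) is present — its section is the full 7×20 rectangle; Taking the first minus the rest: starting from the r=11 cylinder, the 7×20 cube at (11.5, 15) misses the remaining region (no effect) — 1 connected region; the cylinder at (16, 7) is not intersected at this z (z outside [18, 36.5]); Taking the union: only that combined region is present, so the union is just that shape — 1 connected region. Overall, the cross-section is a single solid region. The nearest boundary edge runs (-2.85, 10.63)→(0.00, 11.00); distance from the point to it = 0.77 mm. The point is inside the cross-section, 0.77 mm from the nearest boundary — within the 1.2 mm shell band (3 × 0.4).

shell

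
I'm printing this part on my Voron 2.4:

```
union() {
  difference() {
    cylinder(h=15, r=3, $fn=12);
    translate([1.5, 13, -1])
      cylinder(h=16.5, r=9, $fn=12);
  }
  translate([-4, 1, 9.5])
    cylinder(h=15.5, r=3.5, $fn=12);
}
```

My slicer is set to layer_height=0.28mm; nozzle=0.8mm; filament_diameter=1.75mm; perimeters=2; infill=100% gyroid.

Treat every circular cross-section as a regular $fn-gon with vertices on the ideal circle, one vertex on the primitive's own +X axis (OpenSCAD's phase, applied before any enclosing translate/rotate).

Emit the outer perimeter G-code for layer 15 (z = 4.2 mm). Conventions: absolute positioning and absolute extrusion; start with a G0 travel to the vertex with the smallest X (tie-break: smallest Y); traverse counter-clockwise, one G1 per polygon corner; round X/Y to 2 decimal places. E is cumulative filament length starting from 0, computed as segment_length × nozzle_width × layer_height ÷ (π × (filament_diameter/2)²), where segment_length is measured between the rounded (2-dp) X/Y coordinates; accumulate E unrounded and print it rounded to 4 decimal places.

G0 X-3.00 Y0.00 Z4.20
G1 X-2.60 Y-1.50 E0.1446
G1 X-1.50 Y-2.60 E0.2894
G1 X0.00 Y-3.00 E0.4340
G1 X1.50 Y-2.60 E0.5786
G1 X2.60 Y-1.50 E0.7235
G1 X3.00 Y0.00 E0.8680
G1 X2.60 Y1.50 E1.0126
G1 X1.50 Y2.60 E1.1575
G1 X0.00 Y3.00 E1.3021
G1 X-1.50 Y2.60 E1.4466
G1 X-2.60 Y1.50 E1.5915
G1 X-3.00 Y0.00 E1.7361

At z = 4.2 mm: the r=3 cylinder gives a regular 12-gon of circumradius 3 (constant along its height); the r=9 cylinder at (1.5, 13) contributes a regular 12-gon of circumradius 9; Taking the first minus the rest: starting from the r=3 cylinder, the r=9 cylinder at (1.5, 13) misses the remaining region (no effect) — 1 connected region; the cylinder at (-4, 1) does not reach this height (z outside [9.5, 25]); Taking the union: only that combined region is present, so the union is just that shape — 1 connected region. The outline is a single polygon with 12 vertices. Extrusion per mm of travel: 0.8 × 0.28 / (π × 0.875²) = 0.093128. Accumulating E over each segment gives final E = 1.7361.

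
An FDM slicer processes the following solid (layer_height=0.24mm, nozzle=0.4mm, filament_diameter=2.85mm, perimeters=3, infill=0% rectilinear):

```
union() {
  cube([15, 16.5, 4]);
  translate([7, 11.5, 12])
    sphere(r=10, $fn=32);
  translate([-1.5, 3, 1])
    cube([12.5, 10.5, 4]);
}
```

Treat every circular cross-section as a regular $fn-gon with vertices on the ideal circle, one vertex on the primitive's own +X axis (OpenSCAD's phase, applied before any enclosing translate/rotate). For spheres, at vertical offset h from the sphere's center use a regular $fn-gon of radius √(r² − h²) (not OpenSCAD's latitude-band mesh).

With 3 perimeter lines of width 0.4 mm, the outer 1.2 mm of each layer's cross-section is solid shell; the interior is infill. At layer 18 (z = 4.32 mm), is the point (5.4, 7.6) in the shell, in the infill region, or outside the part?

At z = 4.32 mm: the cube is absent (z outside [0, 4]); the r=10 sphere at (7, 11.5) contributes a regular 32-gon of circumradius √(10²−7.68²) = 6.404; the 12.5×10.5 cube at (-1.5, 3) contributes its full rectangle; Merging all regions: the regions partially overlap (shared area 76.31 mm²), so overlapping operands fuse into one piece — 1 connected region. Overall, the cross-section is a single solid region. The nearest boundary edge runs (11.00, 3.00)→(-1.50, 3.00); distance from the point to it = 4.60 mm. The point is inside the cross-section and 4.60 mm from the nearest boundary — more than the 1.2 mm shell width (3 × 0.4), so it's in the infill interior.

infill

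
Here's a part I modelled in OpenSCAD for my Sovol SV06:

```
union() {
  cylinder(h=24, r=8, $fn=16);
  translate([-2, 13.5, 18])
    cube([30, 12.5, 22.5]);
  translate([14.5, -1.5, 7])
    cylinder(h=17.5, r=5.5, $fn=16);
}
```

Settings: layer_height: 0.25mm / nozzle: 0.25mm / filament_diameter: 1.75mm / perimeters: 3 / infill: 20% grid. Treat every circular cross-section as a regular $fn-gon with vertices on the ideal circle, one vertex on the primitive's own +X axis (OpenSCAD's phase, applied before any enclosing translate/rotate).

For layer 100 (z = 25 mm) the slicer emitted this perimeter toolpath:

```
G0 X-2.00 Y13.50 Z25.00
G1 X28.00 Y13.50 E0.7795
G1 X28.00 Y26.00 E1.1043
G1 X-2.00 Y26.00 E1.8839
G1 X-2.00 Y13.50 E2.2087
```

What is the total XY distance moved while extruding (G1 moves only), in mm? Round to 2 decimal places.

85.00 mm

Sum the Euclidean lengths of each G1 segment: total = 85.00 mm.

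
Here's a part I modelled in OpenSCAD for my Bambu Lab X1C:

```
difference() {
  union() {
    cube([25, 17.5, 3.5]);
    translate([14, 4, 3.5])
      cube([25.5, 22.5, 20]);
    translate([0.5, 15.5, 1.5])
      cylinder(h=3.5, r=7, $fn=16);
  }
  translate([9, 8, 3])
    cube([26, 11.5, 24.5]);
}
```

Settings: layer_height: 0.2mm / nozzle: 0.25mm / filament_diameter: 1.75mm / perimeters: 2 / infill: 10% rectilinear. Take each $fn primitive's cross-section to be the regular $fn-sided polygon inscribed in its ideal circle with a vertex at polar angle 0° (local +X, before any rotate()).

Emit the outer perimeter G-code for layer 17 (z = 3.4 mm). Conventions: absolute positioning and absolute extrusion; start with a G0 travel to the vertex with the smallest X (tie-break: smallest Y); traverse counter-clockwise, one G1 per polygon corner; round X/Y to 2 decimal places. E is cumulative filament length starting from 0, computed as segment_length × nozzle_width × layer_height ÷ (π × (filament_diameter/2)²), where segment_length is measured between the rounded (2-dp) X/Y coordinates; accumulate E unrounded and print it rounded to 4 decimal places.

At z = 3.4 mm: the cube is present — its section is the full 25×17.5 rectangle; the cube at (14, 4) is not intersected at this z (z outside [3.5, 23.5]); the cylinder at (0.5, 15.5): section is a regular 16-gon, circumradius r=7; Taking the union: the regions partially overlap (shared area 55.58 mm²), so overlapping operands fuse into one piece — 1 connected region; the cube at (9, 8) is present — its section is the full 26×11.5 rectangle; Subtracting the remaining from the first: starting from the result so far, the 26×11.5 cube at (9, 8) partially overlaps it — only the 152.00 mm² overlap (of its 299.00 mm²) is removed, clipping the outline — 1 connected region. The outline is a single polygon with 18 vertices. Extrusion per mm of travel: 0.25 × 0.2 / (π × 0.875²) = 0.020788. Accumulating E over each segment gives final E = 2.0628.

G0 X-6.50 Y15.50 Z3.40
G1 X-5.97 Y12.82 E0.0568
G1 X-4.45 Y10.55 E0.1136
G1 X-2.18 Y9.03 E0.1704
G1 X0.00 Y8.60 E0.2166
G1 X0.00 Y0.00 E0.3953
G1 X25.00 Y0.00 E0.9150
G1 X25.00 Y8.00 E1.0813
G1 X9.00 Y8.00 E1.4139
G1 X9.00 Y17.50 E1.6114
G1 X7.10 Y17.50 E1.6509
G1 X6.97 Y18.18 E1.6653
G1 X5.45 Y20.45 E1.7221
G1 X3.18 Y21.97 E1.7789
G1 X0.50 Y22.50 E1.8357
G1 X-2.18 Y21.97 E1.8925
G1 X-4.45 Y20.45 E1.9492
G1 X-5.97 Y18.18 E2.0060
G1 X-6.50 Y15.50 E2.0628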